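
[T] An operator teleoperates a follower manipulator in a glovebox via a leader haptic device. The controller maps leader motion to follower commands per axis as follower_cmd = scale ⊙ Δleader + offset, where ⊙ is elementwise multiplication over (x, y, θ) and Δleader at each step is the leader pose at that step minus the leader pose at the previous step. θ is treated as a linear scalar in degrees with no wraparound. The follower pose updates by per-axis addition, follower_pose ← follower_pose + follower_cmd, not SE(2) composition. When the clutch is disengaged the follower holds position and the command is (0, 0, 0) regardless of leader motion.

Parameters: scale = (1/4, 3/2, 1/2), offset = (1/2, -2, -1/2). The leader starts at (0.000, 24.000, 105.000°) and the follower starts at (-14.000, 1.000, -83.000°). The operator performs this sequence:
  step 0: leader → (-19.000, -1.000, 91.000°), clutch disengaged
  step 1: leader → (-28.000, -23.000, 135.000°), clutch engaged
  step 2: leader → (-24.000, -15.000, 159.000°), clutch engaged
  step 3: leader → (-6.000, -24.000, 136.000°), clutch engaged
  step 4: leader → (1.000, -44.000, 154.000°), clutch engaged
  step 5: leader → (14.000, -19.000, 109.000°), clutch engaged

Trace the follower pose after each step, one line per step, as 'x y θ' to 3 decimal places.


-14.000 1.000 -83.000
-15.750 -34.000 -61.500
-14.250 -24.000 -50.000
-9.250 -39.500 -62.000
-7.000 -71.500 -53.500
-3.250 -36.000 -76.500

step 0: Δleader=(-19.000, -25.000, -14.000°), disengaged; cmd=(0,0,0) → follower holds at (-14.000, 1.000, -83.000°)
step 1: Δleader=(-9.000, -22.000, 44.000°), engaged; cmd=(-1.750, -35.000, 21.500°) → follower=(-15.750, -34.000, -61.500°)
step 2: Δleader=(4.000, 8.000, 24.000°), engaged; cmd=(1.500, 10.000, 11.500°) → follower=(-14.250, -24.000, -50.000°)
step 3: Δleader=(18.000, -9.000, -23.000°), engaged; cmd=(5.000, -15.500, -12.000°) → follower=(-9.250, -39.500, -62.000°)
step 4: Δleader=(7.000, -20.000, 18.000°), engaged; cmd=(2.250, -32.000, 8.500°) → follower=(-7.000, -71.500, -53.500°)
step 5: Δleader=(13.000, 25.000, -45.000°), engaged; cmd=(3.750, 35.500, -23.000°) → follower=(-3.250, -36.000, -76.500°)


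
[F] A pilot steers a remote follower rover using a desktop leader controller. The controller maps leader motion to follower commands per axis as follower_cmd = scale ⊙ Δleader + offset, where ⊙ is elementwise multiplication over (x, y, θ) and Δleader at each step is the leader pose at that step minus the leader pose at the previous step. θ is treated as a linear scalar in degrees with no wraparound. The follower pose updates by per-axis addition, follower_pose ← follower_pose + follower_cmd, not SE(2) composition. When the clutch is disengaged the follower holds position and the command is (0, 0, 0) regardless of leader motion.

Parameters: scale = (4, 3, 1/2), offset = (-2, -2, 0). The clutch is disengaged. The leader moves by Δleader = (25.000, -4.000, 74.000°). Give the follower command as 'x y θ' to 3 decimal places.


clutch disengaged → follower holds; cmd = (0, 0, 0)

0.000 0.000 0.000


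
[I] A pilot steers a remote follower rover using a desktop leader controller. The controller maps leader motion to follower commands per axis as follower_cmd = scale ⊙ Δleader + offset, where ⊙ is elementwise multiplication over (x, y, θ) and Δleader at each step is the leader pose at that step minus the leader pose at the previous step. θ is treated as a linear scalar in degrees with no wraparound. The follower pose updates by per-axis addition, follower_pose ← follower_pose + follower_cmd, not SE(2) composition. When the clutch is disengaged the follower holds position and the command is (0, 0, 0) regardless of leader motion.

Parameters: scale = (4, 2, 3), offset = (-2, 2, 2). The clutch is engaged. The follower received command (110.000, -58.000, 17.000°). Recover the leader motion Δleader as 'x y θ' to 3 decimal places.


axis x: (110.000 − -2) / (4) = 28.000
axis y: (-58.000 − 2) / (2) = -30.000
axis θ: (17.000 − 2) / (3) = 5.000

28.000 -30.000 5.000


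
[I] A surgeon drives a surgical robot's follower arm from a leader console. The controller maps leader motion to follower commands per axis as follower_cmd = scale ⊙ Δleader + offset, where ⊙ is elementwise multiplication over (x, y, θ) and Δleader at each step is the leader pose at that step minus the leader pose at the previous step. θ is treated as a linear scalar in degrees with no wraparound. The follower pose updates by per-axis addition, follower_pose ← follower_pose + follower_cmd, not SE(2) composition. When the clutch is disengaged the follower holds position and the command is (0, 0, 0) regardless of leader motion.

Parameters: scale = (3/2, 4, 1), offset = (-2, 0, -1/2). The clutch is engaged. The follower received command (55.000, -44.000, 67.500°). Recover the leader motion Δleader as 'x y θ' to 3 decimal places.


axis x: (55.000 − -2) / (3/2) = 38.000
axis y: (-44.000 − 0) / (4) = -11.000
axis θ: (67.500 − -1/2) / (1) = 68.000

38.000 -11.000 68.000


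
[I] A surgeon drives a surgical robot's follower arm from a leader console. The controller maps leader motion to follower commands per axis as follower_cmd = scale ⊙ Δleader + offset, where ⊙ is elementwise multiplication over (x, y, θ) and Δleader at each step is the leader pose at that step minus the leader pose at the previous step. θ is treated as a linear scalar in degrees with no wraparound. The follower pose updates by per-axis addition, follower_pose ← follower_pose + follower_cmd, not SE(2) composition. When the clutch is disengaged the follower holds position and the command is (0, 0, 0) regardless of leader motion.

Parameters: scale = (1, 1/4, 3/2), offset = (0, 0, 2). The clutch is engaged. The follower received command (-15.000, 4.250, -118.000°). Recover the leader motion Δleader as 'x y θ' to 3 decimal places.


axis x: (-15.000 − 0) / (1) = -15.000
axis y: (4.250 − 0) / (1/4) = 17.000
axis θ: (-118.000 − 2) / (3/2) = -80.000

-15.000 17.000 -80.000


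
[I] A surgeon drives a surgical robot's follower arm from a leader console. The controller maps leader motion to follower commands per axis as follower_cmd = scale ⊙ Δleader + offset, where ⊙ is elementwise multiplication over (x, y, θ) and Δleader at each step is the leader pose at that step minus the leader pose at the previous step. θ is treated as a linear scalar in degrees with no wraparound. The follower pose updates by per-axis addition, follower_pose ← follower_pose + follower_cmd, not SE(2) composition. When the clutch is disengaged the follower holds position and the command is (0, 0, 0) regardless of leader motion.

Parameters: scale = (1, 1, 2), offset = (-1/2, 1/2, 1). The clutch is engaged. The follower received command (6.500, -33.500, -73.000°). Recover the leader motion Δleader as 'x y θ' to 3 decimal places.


axis x: (6.500 − -1/2) / (1) = 7.000
axis y: (-33.500 − 1/2) / (1) = -34.000
axis θ: (-73.000 − 1) / (2) = -37.000

7.000 -34.000 -37.000


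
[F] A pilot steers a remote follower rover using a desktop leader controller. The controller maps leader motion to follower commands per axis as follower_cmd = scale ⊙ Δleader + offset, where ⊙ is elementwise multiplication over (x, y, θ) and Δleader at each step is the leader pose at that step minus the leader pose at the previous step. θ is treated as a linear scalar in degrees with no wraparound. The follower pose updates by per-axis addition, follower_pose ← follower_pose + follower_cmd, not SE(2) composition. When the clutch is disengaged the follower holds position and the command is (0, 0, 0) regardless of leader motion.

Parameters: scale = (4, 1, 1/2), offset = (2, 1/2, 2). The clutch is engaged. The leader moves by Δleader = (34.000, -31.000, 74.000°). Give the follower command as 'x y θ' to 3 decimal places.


axis x: 4·34.000 + 2 = 138.000
axis y: 1·-31.000 + 1/2 = -30.500
axis θ: 1/2·74.000 + 2 = 39.000

138.000 -30.500 39.000


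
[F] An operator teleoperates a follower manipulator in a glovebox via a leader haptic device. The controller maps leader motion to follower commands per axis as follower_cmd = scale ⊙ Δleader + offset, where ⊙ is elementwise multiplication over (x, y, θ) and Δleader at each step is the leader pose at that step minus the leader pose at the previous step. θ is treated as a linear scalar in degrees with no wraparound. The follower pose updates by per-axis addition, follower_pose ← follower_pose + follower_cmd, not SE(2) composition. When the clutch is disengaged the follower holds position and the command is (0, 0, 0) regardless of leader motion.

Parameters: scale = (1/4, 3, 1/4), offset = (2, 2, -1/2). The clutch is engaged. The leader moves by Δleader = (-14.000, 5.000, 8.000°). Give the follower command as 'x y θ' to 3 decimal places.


axis x: 1/4·-14.000 + 2 = -1.500
axis y: 3·5.000 + 2 = 17.000
axis θ: 1/4·8.000 + -1/2 = 1.500

-1.500 17.000 1.500


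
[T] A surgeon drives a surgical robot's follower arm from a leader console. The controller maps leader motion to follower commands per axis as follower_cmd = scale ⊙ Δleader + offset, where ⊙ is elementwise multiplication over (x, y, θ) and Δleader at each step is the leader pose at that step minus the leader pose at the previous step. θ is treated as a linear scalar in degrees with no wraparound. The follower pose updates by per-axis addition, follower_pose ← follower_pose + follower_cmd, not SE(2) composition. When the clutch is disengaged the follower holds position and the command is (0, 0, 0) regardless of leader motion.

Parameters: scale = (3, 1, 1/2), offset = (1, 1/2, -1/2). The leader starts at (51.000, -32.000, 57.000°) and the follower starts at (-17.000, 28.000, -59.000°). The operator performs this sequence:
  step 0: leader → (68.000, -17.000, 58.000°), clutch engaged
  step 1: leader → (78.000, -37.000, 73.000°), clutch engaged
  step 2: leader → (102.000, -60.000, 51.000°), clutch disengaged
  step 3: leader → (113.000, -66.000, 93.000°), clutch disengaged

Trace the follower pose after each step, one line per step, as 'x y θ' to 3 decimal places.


step 0: Δleader=(17.000, 15.000, 1.000°), engaged; cmd=(52.000, 15.500, 0.000°) → follower=(35.000, 43.500, -59.000°)
step 1: Δleader=(10.000, -20.000, 15.000°), engaged; cmd=(31.000, -19.500, 7.000°) → follower=(66.000, 24.000, -52.000°)
step 2: Δleader=(24.000, -23.000, -22.000°), disengaged; cmd=(0,0,0) → follower holds at (66.000, 24.000, -52.000°)
step 3: Δleader=(11.000, -6.000, 42.000°), disengaged; cmd=(0,0,0) → follower holds at (66.000, 24.000, -52.000°)

35.000 43.500 -59.000
66.000 24.000 -52.000
66.000 24.000 -52.000
66.000 24.000 -52.000


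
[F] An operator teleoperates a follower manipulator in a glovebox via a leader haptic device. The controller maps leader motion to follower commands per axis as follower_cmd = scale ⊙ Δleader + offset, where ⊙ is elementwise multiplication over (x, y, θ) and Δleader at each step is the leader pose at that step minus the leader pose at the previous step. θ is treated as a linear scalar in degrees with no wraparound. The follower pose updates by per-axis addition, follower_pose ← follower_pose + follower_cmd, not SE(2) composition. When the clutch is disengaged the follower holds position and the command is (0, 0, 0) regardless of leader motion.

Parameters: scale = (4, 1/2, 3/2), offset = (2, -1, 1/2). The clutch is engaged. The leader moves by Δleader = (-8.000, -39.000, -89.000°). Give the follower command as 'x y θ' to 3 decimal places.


axis x: 4·-8.000 + 2 = -30.000
axis y: 1/2·-39.000 + -1 = -20.500
axis θ: 3/2·-89.000 + 1/2 = -133.000

-30.000 -20.500 -133.000


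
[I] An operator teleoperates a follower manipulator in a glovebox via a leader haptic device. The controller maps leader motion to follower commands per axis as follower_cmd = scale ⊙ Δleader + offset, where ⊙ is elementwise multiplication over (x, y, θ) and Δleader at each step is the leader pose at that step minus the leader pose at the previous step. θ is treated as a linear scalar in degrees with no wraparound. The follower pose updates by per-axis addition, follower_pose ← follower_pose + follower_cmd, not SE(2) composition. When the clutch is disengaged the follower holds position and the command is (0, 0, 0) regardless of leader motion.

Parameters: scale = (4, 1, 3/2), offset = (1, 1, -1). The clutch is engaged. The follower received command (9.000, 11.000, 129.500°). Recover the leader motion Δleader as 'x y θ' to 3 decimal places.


axis x: (9.000 − 1) / (4) = 2.000
axis y: (11.000 − 1) / (1) = 10.000
axis θ: (129.500 − -1) / (3/2) = 87.000

2.000 10.000 87.000


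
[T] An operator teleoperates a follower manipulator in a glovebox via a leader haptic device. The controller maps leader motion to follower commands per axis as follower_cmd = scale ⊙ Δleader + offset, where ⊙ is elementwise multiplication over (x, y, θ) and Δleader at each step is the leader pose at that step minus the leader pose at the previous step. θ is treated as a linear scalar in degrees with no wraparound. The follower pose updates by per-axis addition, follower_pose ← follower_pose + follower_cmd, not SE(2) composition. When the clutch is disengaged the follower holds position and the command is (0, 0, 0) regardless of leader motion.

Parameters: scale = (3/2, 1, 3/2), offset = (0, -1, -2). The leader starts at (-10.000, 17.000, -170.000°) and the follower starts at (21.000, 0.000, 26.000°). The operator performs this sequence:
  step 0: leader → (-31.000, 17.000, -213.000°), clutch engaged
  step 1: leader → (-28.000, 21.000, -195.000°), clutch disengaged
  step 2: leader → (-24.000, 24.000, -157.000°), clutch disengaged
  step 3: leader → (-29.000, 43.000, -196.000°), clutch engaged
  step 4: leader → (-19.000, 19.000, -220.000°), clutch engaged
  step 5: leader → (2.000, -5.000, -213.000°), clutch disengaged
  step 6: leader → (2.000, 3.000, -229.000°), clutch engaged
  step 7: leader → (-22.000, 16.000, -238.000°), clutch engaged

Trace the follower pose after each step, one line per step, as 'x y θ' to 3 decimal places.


step 0: Δleader=(-21.000, 0.000, -43.000°), engaged; cmd=(-31.500, -1.000, -66.500°) → follower=(-10.500, -1.000, -40.500°)
step 1: Δleader=(3.000, 4.000, 18.000°), disengaged; cmd=(0,0,0) → follower holds at (-10.500, -1.000, -40.500°)
step 2: Δleader=(4.000, 3.000, 38.000°), disengaged; cmd=(0,0,0) → follower holds at (-10.500, -1.000, -40.500°)
step 3: Δleader=(-5.000, 19.000, -39.000°), engaged; cmd=(-7.500, 18.000, -60.500°) → follower=(-18.000, 17.000, -101.000°)
step 4: Δleader=(10.000, -24.000, -24.000°), engaged; cmd=(15.000, -25.000, -38.000°) → follower=(-3.000, -8.000, -139.000°)
step 5: Δleader=(21.000, -24.000, 7.000°), disengaged; cmd=(0,0,0) → follower holds at (-3.000, -8.000, -139.000°)
step 6: Δleader=(0.000, 8.000, -16.000°), engaged; cmd=(0.000, 7.000, -26.000°) → follower=(-3.000, -1.000, -165.000°)
step 7: Δleader=(-24.000, 13.000, -9.000°), engaged; cmd=(-36.000, 12.000, -15.500°) → follower=(-39.000, 11.000, -180.500°)

-10.500 -1.000 -40.500
-10.500 -1.000 -40.500
-10.500 -1.000 -40.500
-18.000 17.000 -101.000
-3.000 -8.000 -139.000
-3.000 -8.000 -139.000
-3.000 -1.000 -165.000
-39.000 11.000 -180.500


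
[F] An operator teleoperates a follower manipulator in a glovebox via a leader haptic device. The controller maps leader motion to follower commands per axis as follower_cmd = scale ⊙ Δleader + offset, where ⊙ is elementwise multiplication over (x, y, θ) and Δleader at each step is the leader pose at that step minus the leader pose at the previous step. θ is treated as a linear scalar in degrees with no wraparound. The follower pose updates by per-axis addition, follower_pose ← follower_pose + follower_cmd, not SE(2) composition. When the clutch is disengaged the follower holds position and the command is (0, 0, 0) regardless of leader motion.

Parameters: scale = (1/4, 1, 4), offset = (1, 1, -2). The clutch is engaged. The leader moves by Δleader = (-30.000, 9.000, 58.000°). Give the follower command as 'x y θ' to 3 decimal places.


axis x: 1/4·-30.000 + 1 = -6.500
axis y: 1·9.000 + 1 = 10.000
axis θ: 4·58.000 + -2 = 230.000

-6.500 10.000 230.000


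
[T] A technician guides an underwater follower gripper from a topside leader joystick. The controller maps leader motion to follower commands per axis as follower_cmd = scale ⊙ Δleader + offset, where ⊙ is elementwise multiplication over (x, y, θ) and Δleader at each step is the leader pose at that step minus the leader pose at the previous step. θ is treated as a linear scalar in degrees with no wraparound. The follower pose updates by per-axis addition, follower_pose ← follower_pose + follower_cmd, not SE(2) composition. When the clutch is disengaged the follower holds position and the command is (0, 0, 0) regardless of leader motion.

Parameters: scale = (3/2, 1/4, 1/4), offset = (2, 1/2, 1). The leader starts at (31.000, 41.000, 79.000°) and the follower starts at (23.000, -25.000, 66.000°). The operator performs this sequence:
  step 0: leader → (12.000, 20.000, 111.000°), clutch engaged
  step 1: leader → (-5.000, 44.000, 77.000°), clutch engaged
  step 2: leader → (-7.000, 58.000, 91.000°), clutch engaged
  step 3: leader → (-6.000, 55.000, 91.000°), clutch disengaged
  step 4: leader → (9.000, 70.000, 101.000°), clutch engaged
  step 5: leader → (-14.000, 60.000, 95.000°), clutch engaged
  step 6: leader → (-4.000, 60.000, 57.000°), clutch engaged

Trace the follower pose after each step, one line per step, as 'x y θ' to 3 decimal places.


-3.500 -29.750 75.000
-27.000 -23.250 67.500
-28.000 -19.250 72.000
-28.000 -19.250 72.000
-3.500 -15.000 75.500
-36.000 -17.000 75.000
-19.000 -16.500 66.500

step 0: Δleader=(-19.000, -21.000, 32.000°), engaged; cmd=(-26.500, -4.750, 9.000°) → follower=(-3.500, -29.750, 75.000°)
step 1: Δleader=(-17.000, 24.000, -34.000°), engaged; cmd=(-23.500, 6.500, -7.500°) → follower=(-27.000, -23.250, 67.500°)
step 2: Δleader=(-2.000, 14.000, 14.000°), engaged; cmd=(-1.000, 4.000, 4.500°) → follower=(-28.000, -19.250, 72.000°)
step 3: Δleader=(1.000, -3.000, 0.000°), disengaged; cmd=(0,0,0) → follower holds at (-28.000, -19.250, 72.000°)
step 4: Δleader=(15.000, 15.000, 10.000°), engaged; cmd=(24.500, 4.250, 3.500°) → follower=(-3.500, -15.000, 75.500°)
step 5: Δleader=(-23.000, -10.000, -6.000°), engaged; cmd=(-32.500, -2.000, -0.500°) → follower=(-36.000, -17.000, 75.000°)
step 6: Δleader=(10.000, 0.000, -38.000°), engaged; cmd=(17.000, 0.500, -8.500°) → follower=(-19.000, -16.500, 66.500°)


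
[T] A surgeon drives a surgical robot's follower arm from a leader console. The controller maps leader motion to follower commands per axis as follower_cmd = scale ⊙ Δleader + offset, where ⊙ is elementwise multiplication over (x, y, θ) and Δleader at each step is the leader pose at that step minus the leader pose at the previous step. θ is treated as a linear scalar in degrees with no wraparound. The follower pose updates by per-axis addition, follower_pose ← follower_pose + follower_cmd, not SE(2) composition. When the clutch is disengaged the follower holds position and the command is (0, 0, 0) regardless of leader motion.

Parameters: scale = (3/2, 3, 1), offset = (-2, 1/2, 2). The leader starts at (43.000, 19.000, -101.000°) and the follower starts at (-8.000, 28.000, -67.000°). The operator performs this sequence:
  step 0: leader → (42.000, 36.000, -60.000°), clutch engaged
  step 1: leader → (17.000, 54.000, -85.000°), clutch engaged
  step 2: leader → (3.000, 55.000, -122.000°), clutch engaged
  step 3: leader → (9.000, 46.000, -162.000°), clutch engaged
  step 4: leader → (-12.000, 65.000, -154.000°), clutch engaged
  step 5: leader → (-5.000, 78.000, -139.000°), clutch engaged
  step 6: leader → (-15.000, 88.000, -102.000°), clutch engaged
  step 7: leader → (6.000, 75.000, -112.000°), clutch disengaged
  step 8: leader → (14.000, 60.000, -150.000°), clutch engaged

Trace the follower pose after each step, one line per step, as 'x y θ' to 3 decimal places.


-11.500 79.500 -24.000
-51.000 134.000 -47.000
-74.000 137.500 -82.000
-67.000 111.000 -120.000
-100.500 168.500 -110.000
-92.000 208.000 -93.000
-109.000 238.500 -54.000
-109.000 238.500 -54.000
-99.000 194.000 -90.000

step 0: Δleader=(-1.000, 17.000, 41.000°), engaged; cmd=(-3.500, 51.500, 43.000°) → follower=(-11.500, 79.500, -24.000°)
step 1: Δleader=(-25.000, 18.000, -25.000°), engaged; cmd=(-39.500, 54.500, -23.000°) → follower=(-51.000, 134.000, -47.000°)
step 2: Δleader=(-14.000, 1.000, -37.000°), engaged; cmd=(-23.000, 3.500, -35.000°) → follower=(-74.000, 137.500, -82.000°)
step 3: Δleader=(6.000, -9.000, -40.000°), engaged; cmd=(7.000, -26.500, -38.000°) → follower=(-67.000, 111.000, -120.000°)
step 4: Δleader=(-21.000, 19.000, 8.000°), engaged; cmd=(-33.500, 57.500, 10.000°) → follower=(-100.500, 168.500, -110.000°)
step 5: Δleader=(7.000, 13.000, 15.000°), engaged; cmd=(8.500, 39.500, 17.000°) → follower=(-92.000, 208.000, -93.000°)
step 6: Δleader=(-10.000, 10.000, 37.000°), engaged; cmd=(-17.000, 30.500, 39.000°) → follower=(-109.000, 238.500, -54.000°)
step 7: Δleader=(21.000, -13.000, -10.000°), disengaged; cmd=(0,0,0) → follower holds at (-109.000, 238.500, -54.000°)
step 8: Δleader=(8.000, -15.000, -38.000°), engaged; cmd=(10.000, -44.500, -36.000°) → follower=(-99.000, 194.000, -90.000°)


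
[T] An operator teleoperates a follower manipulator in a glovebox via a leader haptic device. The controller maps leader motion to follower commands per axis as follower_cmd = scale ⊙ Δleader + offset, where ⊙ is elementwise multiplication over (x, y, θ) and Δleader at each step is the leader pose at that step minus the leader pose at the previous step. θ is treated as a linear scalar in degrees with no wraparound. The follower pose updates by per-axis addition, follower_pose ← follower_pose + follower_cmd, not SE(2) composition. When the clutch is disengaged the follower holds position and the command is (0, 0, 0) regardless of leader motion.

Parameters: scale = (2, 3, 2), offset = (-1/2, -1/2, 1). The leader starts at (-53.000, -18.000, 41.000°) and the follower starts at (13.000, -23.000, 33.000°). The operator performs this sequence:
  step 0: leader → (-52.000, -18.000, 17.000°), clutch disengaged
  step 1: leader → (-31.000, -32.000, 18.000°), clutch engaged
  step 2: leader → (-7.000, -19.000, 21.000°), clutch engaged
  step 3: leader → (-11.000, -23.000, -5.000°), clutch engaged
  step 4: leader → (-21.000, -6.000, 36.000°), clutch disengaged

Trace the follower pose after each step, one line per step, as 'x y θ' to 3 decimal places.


13.000 -23.000 33.000
54.500 -65.500 36.000
102.000 -27.000 43.000
93.500 -39.500 -8.000
93.500 -39.500 -8.000

step 0: Δleader=(1.000, 0.000, -24.000°), disengaged; cmd=(0,0,0) → follower holds at (13.000, -23.000, 33.000°)
step 1: Δleader=(21.000, -14.000, 1.000°), engaged; cmd=(41.500, -42.500, 3.000°) → follower=(54.500, -65.500, 36.000°)
step 2: Δleader=(24.000, 13.000, 3.000°), engaged; cmd=(47.500, 38.500, 7.000°) → follower=(102.000, -27.000, 43.000°)
step 3: Δleader=(-4.000, -4.000, -26.000°), engaged; cmd=(-8.500, -12.500, -51.000°) → follower=(93.500, -39.500, -8.000°)
step 4: Δleader=(-10.000, 17.000, 41.000°), disengaged; cmd=(0,0,0) → follower holds at (93.500, -39.500, -8.000°)


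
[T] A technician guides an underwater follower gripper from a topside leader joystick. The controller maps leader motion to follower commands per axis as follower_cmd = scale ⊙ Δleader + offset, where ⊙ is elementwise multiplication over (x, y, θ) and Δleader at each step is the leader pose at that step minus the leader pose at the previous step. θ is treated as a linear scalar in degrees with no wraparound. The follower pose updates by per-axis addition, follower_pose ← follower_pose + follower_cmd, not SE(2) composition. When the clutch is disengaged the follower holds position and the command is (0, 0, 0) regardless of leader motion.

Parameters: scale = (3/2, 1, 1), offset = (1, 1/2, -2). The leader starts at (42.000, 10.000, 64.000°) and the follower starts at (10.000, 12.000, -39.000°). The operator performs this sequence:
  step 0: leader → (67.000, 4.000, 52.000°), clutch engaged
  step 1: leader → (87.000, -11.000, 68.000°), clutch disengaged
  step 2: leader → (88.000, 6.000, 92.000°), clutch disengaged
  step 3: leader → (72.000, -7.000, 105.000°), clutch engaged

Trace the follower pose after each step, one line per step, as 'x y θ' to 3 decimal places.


step 0: Δleader=(25.000, -6.000, -12.000°), engaged; cmd=(38.500, -5.500, -14.000°) → follower=(48.500, 6.500, -53.000°)
step 1: Δleader=(20.000, -15.000, 16.000°), disengaged; cmd=(0,0,0) → follower holds at (48.500, 6.500, -53.000°)
step 2: Δleader=(1.000, 17.000, 24.000°), disengaged; cmd=(0,0,0) → follower holds at (48.500, 6.500, -53.000°)
step 3: Δleader=(-16.000, -13.000, 13.000°), engaged; cmd=(-23.000, -12.500, 11.000°) → follower=(25.500, -6.000, -42.000°)

48.500 6.500 -53.000
48.500 6.500 -53.000
48.500 6.500 -53.000
25.500 -6.000 -42.000


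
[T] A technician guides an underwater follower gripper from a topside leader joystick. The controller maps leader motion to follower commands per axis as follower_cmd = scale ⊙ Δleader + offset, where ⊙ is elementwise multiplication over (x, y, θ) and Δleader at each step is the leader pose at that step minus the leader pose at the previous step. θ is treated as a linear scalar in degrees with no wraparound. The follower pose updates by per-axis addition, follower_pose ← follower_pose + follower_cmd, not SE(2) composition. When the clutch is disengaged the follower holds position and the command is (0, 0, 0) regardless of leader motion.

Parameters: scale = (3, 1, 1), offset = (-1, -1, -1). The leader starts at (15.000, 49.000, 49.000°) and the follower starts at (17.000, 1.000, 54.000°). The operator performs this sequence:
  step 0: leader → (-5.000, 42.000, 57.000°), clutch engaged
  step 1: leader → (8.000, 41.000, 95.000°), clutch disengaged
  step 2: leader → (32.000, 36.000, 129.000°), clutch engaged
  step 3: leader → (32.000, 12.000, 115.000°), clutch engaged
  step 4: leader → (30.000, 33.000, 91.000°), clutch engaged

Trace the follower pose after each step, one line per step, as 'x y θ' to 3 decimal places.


-44.000 -7.000 61.000
-44.000 -7.000 61.000
27.000 -13.000 94.000
26.000 -38.000 79.000
19.000 -18.000 54.000

step 0: Δleader=(-20.000, -7.000, 8.000°), engaged; cmd=(-61.000, -8.000, 7.000°) → follower=(-44.000, -7.000, 61.000°)
step 1: Δleader=(13.000, -1.000, 38.000°), disengaged; cmd=(0,0,0) → follower holds at (-44.000, -7.000, 61.000°)
step 2: Δleader=(24.000, -5.000, 34.000°), engaged; cmd=(71.000, -6.000, 33.000°) → follower=(27.000, -13.000, 94.000°)
step 3: Δleader=(0.000, -24.000, -14.000°), engaged; cmd=(-1.000, -25.000, -15.000°) → follower=(26.000, -38.000, 79.000°)
step 4: Δleader=(-2.000, 21.000, -24.000°), engaged; cmd=(-7.000, 20.000, -25.000°) → follower=(19.000, -18.000, 54.000°)


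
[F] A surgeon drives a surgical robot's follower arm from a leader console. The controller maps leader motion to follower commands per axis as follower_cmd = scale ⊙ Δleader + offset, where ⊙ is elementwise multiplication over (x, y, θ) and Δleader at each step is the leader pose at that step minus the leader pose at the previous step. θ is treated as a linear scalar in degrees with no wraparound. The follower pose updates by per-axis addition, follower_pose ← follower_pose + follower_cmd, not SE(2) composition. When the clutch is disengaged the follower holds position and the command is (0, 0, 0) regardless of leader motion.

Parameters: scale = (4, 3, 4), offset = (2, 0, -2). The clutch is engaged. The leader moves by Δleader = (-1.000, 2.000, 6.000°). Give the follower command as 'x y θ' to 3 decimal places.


axis x: 4·-1.000 + 2 = -2.000
axis y: 3·2.000 + 0 = 6.000
axis θ: 4·6.000 + -2 = 22.000

-2.000 6.000 22.000


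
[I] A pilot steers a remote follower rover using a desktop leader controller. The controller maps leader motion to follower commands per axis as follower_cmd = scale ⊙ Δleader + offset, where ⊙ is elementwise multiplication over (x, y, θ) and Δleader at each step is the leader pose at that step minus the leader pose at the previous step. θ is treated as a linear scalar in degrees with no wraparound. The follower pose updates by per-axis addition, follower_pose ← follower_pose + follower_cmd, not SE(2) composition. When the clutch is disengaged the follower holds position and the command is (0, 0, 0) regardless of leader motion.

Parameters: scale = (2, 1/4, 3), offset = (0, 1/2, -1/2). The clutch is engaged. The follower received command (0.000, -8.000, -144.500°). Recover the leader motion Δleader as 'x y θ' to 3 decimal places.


0.000 -34.000 -48.000

axis x: (0.000 − 0) / (2) = 0.000
axis y: (-8.000 − 1/2) / (1/4) = -34.000
axis θ: (-144.500 − -1/2) / (3) = -48.000


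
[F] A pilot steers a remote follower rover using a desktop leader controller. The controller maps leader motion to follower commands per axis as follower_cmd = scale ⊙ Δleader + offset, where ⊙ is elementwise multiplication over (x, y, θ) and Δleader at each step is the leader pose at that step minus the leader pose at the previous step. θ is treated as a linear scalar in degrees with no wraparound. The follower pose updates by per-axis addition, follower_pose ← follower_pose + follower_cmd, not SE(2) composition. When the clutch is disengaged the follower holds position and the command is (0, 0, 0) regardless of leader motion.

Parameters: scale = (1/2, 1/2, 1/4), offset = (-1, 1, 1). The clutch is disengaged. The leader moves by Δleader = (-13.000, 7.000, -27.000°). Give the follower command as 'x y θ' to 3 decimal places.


clutch disengaged → follower holds; cmd = (0, 0, 0)

0.000 0.000 0.000


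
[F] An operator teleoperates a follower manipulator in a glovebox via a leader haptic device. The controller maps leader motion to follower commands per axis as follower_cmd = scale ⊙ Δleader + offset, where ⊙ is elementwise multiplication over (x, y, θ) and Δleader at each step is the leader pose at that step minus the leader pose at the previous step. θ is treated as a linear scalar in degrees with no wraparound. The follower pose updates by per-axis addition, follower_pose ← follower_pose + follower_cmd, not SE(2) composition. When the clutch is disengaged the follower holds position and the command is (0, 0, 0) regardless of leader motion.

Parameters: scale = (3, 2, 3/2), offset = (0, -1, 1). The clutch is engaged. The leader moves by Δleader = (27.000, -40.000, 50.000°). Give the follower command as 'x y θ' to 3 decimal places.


axis x: 3·27.000 + 0 = 81.000
axis y: 2·-40.000 + -1 = -81.000
axis θ: 3/2·50.000 + 1 = 76.000

81.000 -81.000 76.000


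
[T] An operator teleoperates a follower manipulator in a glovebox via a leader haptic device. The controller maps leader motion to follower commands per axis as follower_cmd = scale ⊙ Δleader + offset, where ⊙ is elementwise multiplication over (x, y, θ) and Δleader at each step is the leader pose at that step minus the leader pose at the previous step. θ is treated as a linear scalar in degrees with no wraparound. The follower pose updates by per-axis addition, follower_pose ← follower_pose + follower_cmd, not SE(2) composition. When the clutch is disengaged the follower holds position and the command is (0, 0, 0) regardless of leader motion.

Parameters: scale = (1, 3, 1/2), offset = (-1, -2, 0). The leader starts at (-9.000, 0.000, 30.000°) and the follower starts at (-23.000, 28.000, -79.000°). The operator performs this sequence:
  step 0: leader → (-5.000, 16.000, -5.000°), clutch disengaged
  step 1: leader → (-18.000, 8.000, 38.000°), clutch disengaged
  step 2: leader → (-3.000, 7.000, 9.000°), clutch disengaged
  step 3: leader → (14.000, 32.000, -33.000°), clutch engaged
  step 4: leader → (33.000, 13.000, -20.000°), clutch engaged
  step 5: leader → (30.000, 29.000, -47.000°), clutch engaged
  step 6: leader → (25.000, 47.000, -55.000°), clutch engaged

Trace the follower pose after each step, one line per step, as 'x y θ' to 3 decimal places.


-23.000 28.000 -79.000
-23.000 28.000 -79.000
-23.000 28.000 -79.000
-7.000 101.000 -100.000
11.000 42.000 -93.500
7.000 88.000 -107.000
1.000 140.000 -111.000

step 0: Δleader=(4.000, 16.000, -35.000°), disengaged; cmd=(0,0,0) → follower holds at (-23.000, 28.000, -79.000°)
step 1: Δleader=(-13.000, -8.000, 43.000°), disengaged; cmd=(0,0,0) → follower holds at (-23.000, 28.000, -79.000°)
step 2: Δleader=(15.000, -1.000, -29.000°), disengaged; cmd=(0,0,0) → follower holds at (-23.000, 28.000, -79.000°)
step 3: Δleader=(17.000, 25.000, -42.000°), engaged; cmd=(16.000, 73.000, -21.000°) → follower=(-7.000, 101.000, -100.000°)
step 4: Δleader=(19.000, -19.000, 13.000°), engaged; cmd=(18.000, -59.000, 6.500°) → follower=(11.000, 42.000, -93.500°)
step 5: Δleader=(-3.000, 16.000, -27.000°), engaged; cmd=(-4.000, 46.000, -13.500°) → follower=(7.000, 88.000, -107.000°)
step 6: Δleader=(-5.000, 18.000, -8.000°), engaged; cmd=(-6.000, 52.000, -4.000°) → follower=(1.000, 140.000, -111.000°)


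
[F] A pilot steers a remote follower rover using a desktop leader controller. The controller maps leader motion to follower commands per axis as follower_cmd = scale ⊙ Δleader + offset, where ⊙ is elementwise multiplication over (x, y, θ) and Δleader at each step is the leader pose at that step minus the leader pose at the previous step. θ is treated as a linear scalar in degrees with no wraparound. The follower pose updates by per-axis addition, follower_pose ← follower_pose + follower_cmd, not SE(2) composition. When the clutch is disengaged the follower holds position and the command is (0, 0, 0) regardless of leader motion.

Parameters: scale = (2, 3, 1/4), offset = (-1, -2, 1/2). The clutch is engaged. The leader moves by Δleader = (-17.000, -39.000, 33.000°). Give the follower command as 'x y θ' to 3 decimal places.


axis x: 2·-17.000 + -1 = -35.000
axis y: 3·-39.000 + -2 = -119.000
axis θ: 1/4·33.000 + 1/2 = 8.750

-35.000 -119.000 8.750


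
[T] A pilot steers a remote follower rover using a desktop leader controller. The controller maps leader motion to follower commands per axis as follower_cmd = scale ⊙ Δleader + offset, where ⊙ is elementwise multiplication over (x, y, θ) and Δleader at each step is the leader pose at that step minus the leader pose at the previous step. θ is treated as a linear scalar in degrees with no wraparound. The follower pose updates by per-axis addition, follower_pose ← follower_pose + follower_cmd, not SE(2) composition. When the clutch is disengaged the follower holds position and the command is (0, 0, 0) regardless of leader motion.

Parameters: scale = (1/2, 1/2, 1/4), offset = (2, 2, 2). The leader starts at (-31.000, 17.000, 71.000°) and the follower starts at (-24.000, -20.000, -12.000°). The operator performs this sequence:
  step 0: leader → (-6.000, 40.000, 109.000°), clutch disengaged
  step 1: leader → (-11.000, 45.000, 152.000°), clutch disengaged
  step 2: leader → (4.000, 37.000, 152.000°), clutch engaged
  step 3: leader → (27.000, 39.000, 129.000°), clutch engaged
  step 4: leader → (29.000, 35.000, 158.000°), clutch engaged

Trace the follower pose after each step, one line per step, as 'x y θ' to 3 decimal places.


-24.000 -20.000 -12.000
-24.000 -20.000 -12.000
-14.500 -22.000 -10.000
-1.000 -19.000 -13.750
2.000 -19.000 -4.500

step 0: Δleader=(25.000, 23.000, 38.000°), disengaged; cmd=(0,0,0) → follower holds at (-24.000, -20.000, -12.000°)
step 1: Δleader=(-5.000, 5.000, 43.000°), disengaged; cmd=(0,0,0) → follower holds at (-24.000, -20.000, -12.000°)
step 2: Δleader=(15.000, -8.000, 0.000°), engaged; cmd=(9.500, -2.000, 2.000°) → follower=(-14.500, -22.000, -10.000°)
step 3: Δleader=(23.000, 2.000, -23.000°), engaged; cmd=(13.500, 3.000, -3.750°) → follower=(-1.000, -19.000, -13.750°)
step 4: Δleader=(2.000, -4.000, 29.000°), engaged; cmd=(3.000, 0.000, 9.250°) → follower=(2.000, -19.000, -4.500°)


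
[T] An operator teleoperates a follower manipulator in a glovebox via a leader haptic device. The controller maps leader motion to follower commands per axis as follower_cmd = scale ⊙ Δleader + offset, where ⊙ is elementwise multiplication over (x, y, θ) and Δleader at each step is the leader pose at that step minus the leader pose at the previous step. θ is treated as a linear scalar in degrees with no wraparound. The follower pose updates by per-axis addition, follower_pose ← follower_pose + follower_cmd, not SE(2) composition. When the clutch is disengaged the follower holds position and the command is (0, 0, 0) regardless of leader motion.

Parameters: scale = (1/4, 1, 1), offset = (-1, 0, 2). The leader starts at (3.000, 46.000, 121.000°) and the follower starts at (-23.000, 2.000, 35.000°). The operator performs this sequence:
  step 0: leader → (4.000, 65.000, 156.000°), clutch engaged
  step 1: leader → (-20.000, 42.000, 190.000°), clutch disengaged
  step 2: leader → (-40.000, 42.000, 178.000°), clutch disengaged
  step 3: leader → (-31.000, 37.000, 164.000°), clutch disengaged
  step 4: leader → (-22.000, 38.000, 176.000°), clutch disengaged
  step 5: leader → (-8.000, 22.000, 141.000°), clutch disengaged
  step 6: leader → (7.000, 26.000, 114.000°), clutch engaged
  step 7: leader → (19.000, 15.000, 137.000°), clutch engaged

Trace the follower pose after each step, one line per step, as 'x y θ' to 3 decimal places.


step 0: Δleader=(1.000, 19.000, 35.000°), engaged; cmd=(-0.750, 19.000, 37.000°) → follower=(-23.750, 21.000, 72.000°)
step 1: Δleader=(-24.000, -23.000, 34.000°), disengaged; cmd=(0,0,0) → follower holds at (-23.750, 21.000, 72.000°)
step 2: Δleader=(-20.000, 0.000, -12.000°), disengaged; cmd=(0,0,0) → follower holds at (-23.750, 21.000, 72.000°)
step 3: Δleader=(9.000, -5.000, -14.000°), disengaged; cmd=(0,0,0) → follower holds at (-23.750, 21.000, 72.000°)
step 4: Δleader=(9.000, 1.000, 12.000°), disengaged; cmd=(0,0,0) → follower holds at (-23.750, 21.000, 72.000°)
step 5: Δleader=(14.000, -16.000, -35.000°), disengaged; cmd=(0,0,0) → follower holds at (-23.750, 21.000, 72.000°)
step 6: Δleader=(15.000, 4.000, -27.000°), engaged; cmd=(2.750, 4.000, -25.000°) → follower=(-21.000, 25.000, 47.000°)
step 7: Δleader=(12.000, -11.000, 23.000°), engaged; cmd=(2.000, -11.000, 25.000°) → follower=(-19.000, 14.000, 72.000°)

-23.750 21.000 72.000
-23.750 21.000 72.000
-23.750 21.000 72.000
-23.750 21.000 72.000
-23.750 21.000 72.000
-23.750 21.000 72.000
-21.000 25.000 47.000
-19.000 14.000 72.000


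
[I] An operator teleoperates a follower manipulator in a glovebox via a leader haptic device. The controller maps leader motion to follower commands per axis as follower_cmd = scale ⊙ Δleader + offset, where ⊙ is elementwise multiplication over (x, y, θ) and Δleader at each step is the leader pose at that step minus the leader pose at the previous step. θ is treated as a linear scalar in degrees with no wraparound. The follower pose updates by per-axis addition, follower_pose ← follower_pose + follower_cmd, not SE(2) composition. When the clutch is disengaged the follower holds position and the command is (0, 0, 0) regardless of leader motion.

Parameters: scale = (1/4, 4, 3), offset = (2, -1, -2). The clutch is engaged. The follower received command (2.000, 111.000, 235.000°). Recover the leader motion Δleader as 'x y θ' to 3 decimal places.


axis x: (2.000 − 2) / (1/4) = 0.000
axis y: (111.000 − -1) / (4) = 28.000
axis θ: (235.000 − -2) / (3) = 79.000

0.000 28.000 79.000
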